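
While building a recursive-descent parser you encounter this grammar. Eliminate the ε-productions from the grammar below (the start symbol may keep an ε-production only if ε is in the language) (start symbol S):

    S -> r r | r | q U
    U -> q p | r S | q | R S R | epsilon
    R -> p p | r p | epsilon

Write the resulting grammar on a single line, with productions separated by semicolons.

S -> r r | r | q U | q; U -> q p | r S | q | R S R | R S | S R | S; R -> p p | r p

Nullable nonterminals: {R, U}.
ε ∉ L(G), so no ε-production is kept.
Expand every rule over subsets of its nullable positions: S → q U gives q U | q. U → R S R gives R S R | R S | S R | S.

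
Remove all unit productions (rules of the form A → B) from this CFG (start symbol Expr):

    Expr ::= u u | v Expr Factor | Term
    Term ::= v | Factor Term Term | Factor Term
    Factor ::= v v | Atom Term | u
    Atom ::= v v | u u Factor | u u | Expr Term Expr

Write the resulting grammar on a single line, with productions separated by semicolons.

Expr ::= v | Factor Term Term | Factor Term | u u | v Expr Factor; Term ::= v | Factor Term Term | Factor Term; Factor ::= v v | Atom Term | u; Atom ::= v v | u u Factor | u u | Expr Term Expr

Unit pairs: Expr ⇒* {Term}.
For each unit pair (A, B), copy every non-unit production of B to A, then drop all unit productions.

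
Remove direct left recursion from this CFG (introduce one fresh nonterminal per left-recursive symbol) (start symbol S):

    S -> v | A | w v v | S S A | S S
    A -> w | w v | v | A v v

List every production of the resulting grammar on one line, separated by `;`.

S, A are directly left-recursive.
For S: α = {S A, S}, β = {v, A, w v v}. Rewrite as S → β S' and S' → α S' | ε.
For A: α = {v v}, β = {w, w v, v}. Rewrite as A → β A' and A' → α A' | ε.

S -> v S' | A S' | w v v S'; A -> w A' | w v A' | v A'; S' -> S A S' | S S' | ε; A' -> v v A' | ε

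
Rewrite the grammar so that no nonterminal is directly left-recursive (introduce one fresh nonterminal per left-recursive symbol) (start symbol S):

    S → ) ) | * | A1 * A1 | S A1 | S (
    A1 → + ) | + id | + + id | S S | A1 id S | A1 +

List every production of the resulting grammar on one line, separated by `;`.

Left recursion appears on S, A1.
For S: α = {A1, (}, β = {) ), *, A1 * A1}. Rewrite as S → β S' and S' → α S' | ε.
For A1: α = {id S, +}, β = {+ ), + id, + + id, S S}. Rewrite as A1 → β A1' and A1' → α A1' | ε.

S → ) ) S' | * S' | A1 * A1 S'; A1 → + ) A1' | + id A1' | + + id A1' | S S A1'; S' → A1 S' | ( S' | eps; A1' → id S A1' | + A1' | eps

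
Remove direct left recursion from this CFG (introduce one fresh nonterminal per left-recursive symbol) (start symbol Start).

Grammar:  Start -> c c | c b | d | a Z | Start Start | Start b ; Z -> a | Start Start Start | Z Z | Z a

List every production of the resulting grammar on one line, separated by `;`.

Start -> c c Start1 | c b Start1 | d Start1 | a Z Start1; Z -> a Z1 | Start Start Start Z1; Start1 -> Start Start1 | b Start1 | ε; Z1 -> Z Z1 | a Z1 | ε

Start, Z are directly left-recursive.
For Start: α = {Start, b}, β = {c c, c b, d, a Z}. Rewrite as Start → β Start1 and Start1 → α Start1 | ε.
For Z: α = {Z, a}, β = {a, Start Start Start}. Rewrite as Z → β Z1 and Z1 → α Z1 | ε.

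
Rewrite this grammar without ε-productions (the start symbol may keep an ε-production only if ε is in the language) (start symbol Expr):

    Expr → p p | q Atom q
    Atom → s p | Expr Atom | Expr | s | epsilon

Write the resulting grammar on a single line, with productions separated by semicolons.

Expr → p p | q Atom q | q q; Atom → s p | Expr Atom | Expr | s

Nullable nonterminals: {Atom}.
ε ∉ L(G), so no ε-production is kept.
Expand every rule over subsets of its nullable positions: Expr → q Atom q gives q Atom q | q q. Atom → Expr Atom gives Expr Atom | Expr.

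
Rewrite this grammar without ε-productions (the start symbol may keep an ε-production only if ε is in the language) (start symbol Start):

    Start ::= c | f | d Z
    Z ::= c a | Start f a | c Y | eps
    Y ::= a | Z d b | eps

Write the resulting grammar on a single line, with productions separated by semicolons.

The nullable symbols are {Y, Z}.
ε ∉ L(G), so no ε-production is kept.
Add the nullable-subset variants: Start → d Z gives d Z | d. Z → c Y gives c Y | c. Y → Z d b gives Z d b | d b.

Start ::= c | f | d Z | d; Z ::= c a | Start f a | c Y | c; Y ::= a | Z d b | d b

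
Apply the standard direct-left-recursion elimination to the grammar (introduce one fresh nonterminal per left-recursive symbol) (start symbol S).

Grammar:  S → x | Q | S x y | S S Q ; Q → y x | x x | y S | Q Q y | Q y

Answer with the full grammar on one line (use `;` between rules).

S → x S' | Q S'; Q → y x Q' | x x Q' | y S Q'; S' → x y S' | S Q S' | eps; Q' → Q y Q' | y Q' | eps

Left recursion appears on S, Q.
For S: α = {x y, S Q}, β = {x, Q}. Rewrite as S → β S' and S' → α S' | ε.
For Q: α = {Q y, y}, β = {y x, x x, y S}. Rewrite as Q → β Q' and Q' → α Q' | ε.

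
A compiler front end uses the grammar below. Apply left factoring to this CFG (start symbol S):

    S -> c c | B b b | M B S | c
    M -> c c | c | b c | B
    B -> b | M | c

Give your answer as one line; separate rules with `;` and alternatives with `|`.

S has alternatives sharing prefix 'c': factor to S → c S' with S' → c | ε.
M has alternatives sharing prefix 'c': factor to M → c M' with M' → c | ε.

S -> B b b | M B S | c S'; M -> b c | B | c M'; B -> b | M | c; S' -> c | eps; M' -> c | eps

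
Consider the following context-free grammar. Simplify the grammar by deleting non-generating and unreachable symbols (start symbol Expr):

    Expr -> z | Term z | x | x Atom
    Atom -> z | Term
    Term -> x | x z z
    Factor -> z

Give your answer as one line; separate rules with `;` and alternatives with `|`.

Generating nonterminals: {Atom, Expr, Factor, Term}.
Reachable from Expr after that: {Atom, Expr, Term}.
Removed useless symbols: {Factor} and every production mentioning them.

Expr -> z | Term z | x | x Atom; Atom -> z | Term; Term -> x | x z z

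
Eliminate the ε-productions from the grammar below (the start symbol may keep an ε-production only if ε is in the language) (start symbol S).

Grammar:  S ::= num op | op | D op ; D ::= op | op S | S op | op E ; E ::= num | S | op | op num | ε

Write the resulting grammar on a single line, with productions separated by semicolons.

S ::= num op | op | D op; D ::= op | op S | S op | op E; E ::= num | S | op | op num

The nullable symbols are {E}.
ε ∉ L(G), so no ε-production is kept.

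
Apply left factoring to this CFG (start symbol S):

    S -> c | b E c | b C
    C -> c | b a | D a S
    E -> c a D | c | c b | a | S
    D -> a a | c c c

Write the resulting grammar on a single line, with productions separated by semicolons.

S has alternatives sharing prefix 'b': factor to S → b S' with S' → E c | C.
E has alternatives sharing prefix 'c': factor to E → c E' with E' → a D | ε | b.

S -> c | b S'; C -> c | b a | D a S; E -> a | S | c E'; D -> a a | c c c; S' -> E c | C; E' -> a D | ε | b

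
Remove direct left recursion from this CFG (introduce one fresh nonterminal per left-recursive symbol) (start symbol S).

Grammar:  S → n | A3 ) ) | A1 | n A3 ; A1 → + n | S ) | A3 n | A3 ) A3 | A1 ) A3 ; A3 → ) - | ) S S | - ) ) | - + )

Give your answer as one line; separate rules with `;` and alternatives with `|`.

S → n | A3 ) ) | A1 | n A3; A1 → + n A1' | S ) A1' | A3 n A1' | A3 ) A3 A1'; A3 → ) - | ) S S | - ) ) | - + ); A1' → ) A3 A1' | ε

A1 is directly left-recursive.
For A1: α = {) A3}, β = {+ n, S ), A3 n, A3 ) A3}. Rewrite as A1 → β A1' and A1' → α A1' | ε.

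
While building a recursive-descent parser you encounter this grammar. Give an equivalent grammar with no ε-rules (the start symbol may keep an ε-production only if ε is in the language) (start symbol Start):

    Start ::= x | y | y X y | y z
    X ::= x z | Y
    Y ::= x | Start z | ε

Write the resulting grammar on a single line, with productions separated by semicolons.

Nullable set = {X, Y}.
ε ∉ L(G), so no ε-production is kept.
Add the nullable-subset variants: Start → y X y gives y X y | y y.

Start ::= x | y | y X y | y y | y z; X ::= x z | Y; Y ::= x | Start z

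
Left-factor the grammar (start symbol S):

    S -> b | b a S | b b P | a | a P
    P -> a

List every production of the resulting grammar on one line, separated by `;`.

S -> b S' | a S''; P -> a; S' -> eps | a S | b P; S'' -> eps | P

S has alternatives sharing prefix 'b': factor to S → b S' with S' → ε | a S | b P.
S has alternatives sharing prefix 'a': factor to S → a S'' with S'' → ε | P.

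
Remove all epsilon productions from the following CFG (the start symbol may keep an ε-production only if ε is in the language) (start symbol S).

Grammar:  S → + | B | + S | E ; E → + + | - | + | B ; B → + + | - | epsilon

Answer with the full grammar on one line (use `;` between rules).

Nullable set = {B, E, S}.
ε ∈ L(G) since S is nullable, so keep S → ε.

S → + | B | + S | E | epsilon; E → + + | - | + | B; B → + + | -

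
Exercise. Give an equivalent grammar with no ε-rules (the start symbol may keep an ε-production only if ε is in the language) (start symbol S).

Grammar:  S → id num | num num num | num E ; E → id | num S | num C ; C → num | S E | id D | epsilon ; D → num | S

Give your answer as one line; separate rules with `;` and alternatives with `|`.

Nullable set = {C}.
ε ∉ L(G), so no ε-production is kept.
For each production, add variants omitting each subset of nullable occurrences: E → num C gives num C | num.

S → id num | num num num | num E; E → id | num S | num C | num; C → num | S E | id D; D → num | S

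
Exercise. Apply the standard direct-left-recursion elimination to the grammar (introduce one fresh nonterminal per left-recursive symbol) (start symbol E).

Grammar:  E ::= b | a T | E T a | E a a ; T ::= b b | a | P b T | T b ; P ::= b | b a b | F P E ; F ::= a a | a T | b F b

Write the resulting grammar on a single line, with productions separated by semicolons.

E ::= b E' | a T E'; T ::= b b T' | a T' | P b T T'; P ::= b | b a b | F P E; F ::= a a | a T | b F b; E' ::= T a E' | a a E' | ε; T' ::= b T' | ε

Directly left-recursive nonterminals: E, T.
For E: α = {T a, a a}, β = {b, a T}. Rewrite as E → β E' and E' → α E' | ε.
For T: α = {b}, β = {b b, a, P b T}. Rewrite as T → β T' and T' → α T' | ε.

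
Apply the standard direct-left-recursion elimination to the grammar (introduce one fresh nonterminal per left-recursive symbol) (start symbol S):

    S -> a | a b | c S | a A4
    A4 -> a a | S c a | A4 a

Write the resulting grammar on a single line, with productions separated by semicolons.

S -> a | a b | c S | a A4; A4 -> a a A4' | S c a A4'; A4' -> a A4' | ε

Directly left-recursive nonterminal: A4.
For A4: α = {a}, β = {a a, S c a}. Rewrite as A4 → β A4' and A4' → α A4' | ε.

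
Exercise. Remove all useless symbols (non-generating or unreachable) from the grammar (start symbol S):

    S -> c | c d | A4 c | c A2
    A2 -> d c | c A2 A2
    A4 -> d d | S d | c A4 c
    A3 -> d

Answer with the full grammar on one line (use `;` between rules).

Generating nonterminals: {A2, A3, A4, S}.
Reachable from S after that: {A2, A4, S}.
Removed useless symbols: {A3} and every production mentioning them.

S -> c | c d | A4 c | c A2; A2 -> d c | c A2 A2; A4 -> d d | S d | c A4 c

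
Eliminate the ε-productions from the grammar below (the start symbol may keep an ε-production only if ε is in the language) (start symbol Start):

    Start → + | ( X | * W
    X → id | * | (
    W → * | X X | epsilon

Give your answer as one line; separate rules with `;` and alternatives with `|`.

Nullable set = {W}.
ε ∉ L(G), so no ε-production is kept.
Expand every rule over subsets of its nullable positions: Start → * W gives * W | *.

Start → + | ( X | * W | *; X → id | * | (; W → * | X X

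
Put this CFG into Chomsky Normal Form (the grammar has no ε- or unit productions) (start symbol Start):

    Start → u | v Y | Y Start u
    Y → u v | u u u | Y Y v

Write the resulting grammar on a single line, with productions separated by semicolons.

Start → u | X1 Y | Y Y1; Y → X2 X1 | X2 Y2 | Y Y3; X1 → v; X2 → u; Y1 → Start X2; Y2 → X2 X2; Y3 → Y X1

Introduce a nonterminal for each terminal appearing in a rule of length ≥ 2: X1 → v, X2 → u.
Binarize each right-hand side of length ≥ 3 by chaining fresh nonterminals (Y1, Y2, …): affected rules were Start → Y Start X2; Y → X2 X2 X2; Y → Y Y X1.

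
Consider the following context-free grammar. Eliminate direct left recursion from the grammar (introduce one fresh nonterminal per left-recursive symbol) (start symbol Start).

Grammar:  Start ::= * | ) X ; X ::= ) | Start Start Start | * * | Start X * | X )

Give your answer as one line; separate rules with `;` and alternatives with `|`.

Directly left-recursive nonterminal: X.
For X: α = {)}, β = {), Start Start Start, * *, Start X *}. Rewrite as X → β X1 and X1 → α X1 | ε.

Start ::= * | ) X; X ::= ) X1 | Start Start Start X1 | * * X1 | Start X * X1; X1 ::= ) X1 | ε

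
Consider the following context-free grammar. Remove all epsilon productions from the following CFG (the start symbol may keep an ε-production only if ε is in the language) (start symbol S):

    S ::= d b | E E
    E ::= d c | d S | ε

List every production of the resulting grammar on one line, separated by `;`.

S ::= d b | E E | E | ε; E ::= d c | d S | d

Nullable set = {E, S}.
ε ∈ L(G) since S is nullable, so keep S → ε.
Expand every rule over subsets of its nullable positions: S → E E gives E E | E. E → d S gives d S | d.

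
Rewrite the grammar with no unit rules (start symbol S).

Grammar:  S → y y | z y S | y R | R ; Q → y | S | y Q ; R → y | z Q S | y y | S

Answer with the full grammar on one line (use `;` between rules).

Unit pairs: Q ⇒* {R, S}; R ⇒* {S}; S ⇒* {R}.
Replace each nonterminal's rules with the union of the non-unit rules of every nonterminal it unit-derives.

S → y y | z y S | y R | y | z Q S; Q → y | z Q S | y y | z y S | y R | y Q; R → y y | z y S | y R | y | z Q S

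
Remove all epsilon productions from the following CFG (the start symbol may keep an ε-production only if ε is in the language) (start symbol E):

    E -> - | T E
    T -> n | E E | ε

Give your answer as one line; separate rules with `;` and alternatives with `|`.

E -> - | T E; T -> n | E E

Nullable set = {T}.
ε ∉ L(G), so no ε-production is kept.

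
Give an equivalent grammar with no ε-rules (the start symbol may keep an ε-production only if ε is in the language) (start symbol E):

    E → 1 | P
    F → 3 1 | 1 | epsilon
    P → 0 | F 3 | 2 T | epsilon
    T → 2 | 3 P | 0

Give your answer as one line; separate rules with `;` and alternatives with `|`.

E → 1 | P | epsilon; F → 3 1 | 1; P → 0 | F 3 | 3 | 2 T; T → 2 | 3 P | 3 | 0

Nullable set = {E, F, P}.
ε ∈ L(G) since E is nullable, so keep E → ε.
Add the nullable-subset variants: P → F 3 gives F 3 | 3. T → 3 P gives 3 P | 3.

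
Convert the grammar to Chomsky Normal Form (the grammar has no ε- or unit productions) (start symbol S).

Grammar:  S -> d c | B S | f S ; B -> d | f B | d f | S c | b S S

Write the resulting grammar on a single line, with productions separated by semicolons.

S -> X1 X2 | B S | X3 S; B -> d | X3 B | X1 X3 | S X2 | X4 Y1; X1 -> d; X2 -> c; X3 -> f; X4 -> b; Y1 -> S S

Introduce a nonterminal for each terminal appearing in a rule of length ≥ 2: X1 → d, X2 → c, X3 → f, X4 → b.
Binarize each right-hand side of length ≥ 3 by chaining fresh nonterminals (Y1, Y2, …): affected rules were B → X4 S S.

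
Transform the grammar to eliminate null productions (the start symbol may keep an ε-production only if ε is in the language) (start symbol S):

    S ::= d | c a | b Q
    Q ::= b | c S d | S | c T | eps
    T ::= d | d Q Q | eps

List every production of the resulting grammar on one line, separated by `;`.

S ::= d | c a | b Q | b; Q ::= b | c S d | S | c T | c; T ::= d | d Q Q | d Q

Nullable set = {Q, T}.
ε ∉ L(G), so no ε-production is kept.
Expand every rule over subsets of its nullable positions: S → b Q gives b Q | b. Q → c T gives c T | c. T → d Q Q gives d Q Q | d Q.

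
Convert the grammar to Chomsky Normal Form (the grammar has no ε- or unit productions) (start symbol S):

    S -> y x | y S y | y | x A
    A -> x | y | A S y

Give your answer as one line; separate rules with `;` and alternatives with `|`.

S -> X1 X2 | X1 Y1 | y | X2 A; A -> x | y | A Y2; X1 -> y; X2 -> x; Y1 -> S X1; Y2 -> S X1

Introduce a nonterminal for each terminal appearing in a rule of length ≥ 2: X1 → y, X2 → x.
Binarize each right-hand side of length ≥ 3 by chaining fresh nonterminals (Y1, Y2, …): affected rules were S → X1 S X1; A → A S X1.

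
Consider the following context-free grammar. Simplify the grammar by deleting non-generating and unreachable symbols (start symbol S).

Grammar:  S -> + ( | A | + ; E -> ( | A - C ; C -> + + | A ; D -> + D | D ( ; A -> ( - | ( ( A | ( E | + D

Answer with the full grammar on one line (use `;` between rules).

S -> + ( | A | +; E -> ( | A - C; C -> + + | A; A -> ( - | ( ( A | ( E

Generating nonterminals: {A, C, E, S}.
Reachable from S after that: {A, C, E, S}.
Removed useless symbols: {D} and every production mentioning them.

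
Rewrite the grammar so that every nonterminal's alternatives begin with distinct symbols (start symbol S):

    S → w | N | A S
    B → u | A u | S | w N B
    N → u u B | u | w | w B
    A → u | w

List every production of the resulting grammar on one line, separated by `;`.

S → w | N | A S; B → u | A u | S | w N B; N → u N' | w N''; A → u | w; N' → u B | eps; N'' → eps | B

N has alternatives sharing prefix 'u': factor to N → u N' with N' → u B | ε.
N has alternatives sharing prefix 'w': factor to N → w N'' with N'' → ε | B.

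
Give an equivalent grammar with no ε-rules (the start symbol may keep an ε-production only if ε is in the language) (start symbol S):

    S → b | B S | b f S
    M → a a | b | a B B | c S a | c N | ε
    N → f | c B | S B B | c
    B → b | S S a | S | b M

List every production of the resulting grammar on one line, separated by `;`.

Nullable set = {M}.
ε ∉ L(G), so no ε-production is kept.

S → b | B S | b f S; M → a a | b | a B B | c S a | c N; N → f | c B | S B B | c; B → b | S S a | S | b M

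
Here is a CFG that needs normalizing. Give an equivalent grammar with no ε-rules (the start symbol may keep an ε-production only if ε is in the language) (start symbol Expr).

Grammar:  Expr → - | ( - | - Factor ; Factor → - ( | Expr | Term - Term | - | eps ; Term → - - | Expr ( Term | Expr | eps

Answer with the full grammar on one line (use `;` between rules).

Expr → - | ( - | - Factor; Factor → - ( | Expr | Term - Term | Term - | - Term | -; Term → - - | Expr ( Term | Expr ( | Expr

The nullable symbols are {Factor, Term}.
ε ∉ L(G), so no ε-production is kept.
Expand every rule over subsets of its nullable positions: Factor → Term - Term gives Term - Term | Term - | - Term | -. Term → Expr ( Term gives Expr ( Term | Expr (.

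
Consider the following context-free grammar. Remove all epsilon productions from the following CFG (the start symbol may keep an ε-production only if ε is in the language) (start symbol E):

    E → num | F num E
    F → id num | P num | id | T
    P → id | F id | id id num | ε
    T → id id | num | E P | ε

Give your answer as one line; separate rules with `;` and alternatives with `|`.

Nullable nonterminals: {F, P, T}.
ε ∉ L(G), so no ε-production is kept.
Add the nullable-subset variants: E → F num E gives F num E | num E. F → P num gives P num | num. T → E P gives E P | E.

E → num | F num E | num E; F → id num | P num | num | id | T; P → id | F id | id id num; T → id id | num | E P | E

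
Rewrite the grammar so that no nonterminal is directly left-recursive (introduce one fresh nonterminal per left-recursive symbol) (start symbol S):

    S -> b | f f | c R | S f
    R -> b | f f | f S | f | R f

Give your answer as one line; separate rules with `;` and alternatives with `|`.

Directly left-recursive nonterminals: S, R.
For S: α = {f}, β = {b, f f, c R}. Rewrite as S → β S' and S' → α S' | ε.
For R: α = {f}, β = {b, f f, f S, f}. Rewrite as R → β R' and R' → α R' | ε.

S -> b S' | f f S' | c R S'; R -> b R' | f f R' | f S R' | f R'; S' -> f S' | ε; R' -> f R' | ε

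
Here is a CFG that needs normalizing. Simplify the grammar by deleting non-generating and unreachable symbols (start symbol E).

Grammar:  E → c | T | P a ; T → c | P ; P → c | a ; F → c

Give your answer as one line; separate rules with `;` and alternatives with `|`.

E → c | T | P a; T → c | P; P → c | a

Generating nonterminals: {E, F, P, T}.
Reachable from E after that: {E, P, T}.
Removed useless symbols: {F} and every production mentioning them.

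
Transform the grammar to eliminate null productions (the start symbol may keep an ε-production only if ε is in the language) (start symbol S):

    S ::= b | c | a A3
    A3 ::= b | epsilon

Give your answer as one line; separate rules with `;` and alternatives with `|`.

The nullable symbols are {A3}.
ε ∉ L(G), so no ε-production is kept.
Expand every rule over subsets of its nullable positions: S → a A3 gives a A3 | a.

S ::= b | c | a A3 | a; A3 ::= b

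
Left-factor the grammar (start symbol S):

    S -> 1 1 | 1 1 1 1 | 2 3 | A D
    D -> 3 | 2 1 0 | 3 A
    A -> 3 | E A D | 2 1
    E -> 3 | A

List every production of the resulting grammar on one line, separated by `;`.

S has alternatives sharing prefix '1 1': factor to S → 1 1 S' with S' → ε | 1 1.
D has alternatives sharing prefix '3': factor to D → 3 D' with D' → ε | A.

S -> 2 3 | A D | 1 1 S'; D -> 2 1 0 | 3 D'; A -> 3 | E A D | 2 1; E -> 3 | A; S' -> eps | 1 1; D' -> eps | A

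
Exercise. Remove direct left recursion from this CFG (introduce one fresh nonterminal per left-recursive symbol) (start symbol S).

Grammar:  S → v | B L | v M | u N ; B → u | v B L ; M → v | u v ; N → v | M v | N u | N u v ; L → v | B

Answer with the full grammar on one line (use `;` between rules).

S → v | B L | v M | u N; B → u | v B L; M → v | u v; N → v N' | M v N'; L → v | B; N' → u N' | u v N' | ε

N is directly left-recursive.
For N: α = {u, u v}, β = {v, M v}. Rewrite as N → β N' and N' → α N' | ε.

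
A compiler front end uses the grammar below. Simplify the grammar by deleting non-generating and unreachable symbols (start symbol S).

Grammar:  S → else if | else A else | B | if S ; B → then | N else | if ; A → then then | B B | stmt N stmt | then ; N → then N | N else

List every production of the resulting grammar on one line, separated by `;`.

Generating nonterminals: {A, B, S}.
Reachable from S after that: {A, B, S}.
Removed useless symbols: {N} and every production mentioning them.

S → else if | else A else | B | if S; B → then | if; A → then then | B B | then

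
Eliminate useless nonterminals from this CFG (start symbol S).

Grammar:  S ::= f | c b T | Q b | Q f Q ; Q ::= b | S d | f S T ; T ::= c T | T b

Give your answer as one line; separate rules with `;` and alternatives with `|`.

Generating nonterminals: {Q, S}.
Reachable from S after that: {Q, S}.
Removed useless symbols: {T} and every production mentioning them.

S ::= f | Q b | Q f Q; Q ::= b | S d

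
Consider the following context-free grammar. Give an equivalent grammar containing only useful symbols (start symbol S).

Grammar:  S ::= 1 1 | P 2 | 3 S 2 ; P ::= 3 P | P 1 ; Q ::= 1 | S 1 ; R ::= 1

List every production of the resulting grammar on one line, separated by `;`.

S ::= 1 1 | 3 S 2

Generating nonterminals: {Q, R, S}.
Reachable from S after that: {S}.
Removed useless symbols: {P, Q, R} and every production mentioning them.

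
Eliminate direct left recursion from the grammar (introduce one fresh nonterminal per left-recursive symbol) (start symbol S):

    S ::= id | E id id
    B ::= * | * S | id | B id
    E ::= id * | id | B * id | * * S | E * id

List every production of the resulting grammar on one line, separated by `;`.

Left recursion appears on B, E.
For B: α = {id}, β = {*, * S, id}. Rewrite as B → β B' and B' → α B' | ε.
For E: α = {* id}, β = {id *, id, B * id, * * S}. Rewrite as E → β E' and E' → α E' | ε.

S ::= id | E id id; B ::= * B' | * S B' | id B'; E ::= id * E' | id E' | B * id E' | * * S E'; B' ::= id B' | ε; E' ::= * id E' | ε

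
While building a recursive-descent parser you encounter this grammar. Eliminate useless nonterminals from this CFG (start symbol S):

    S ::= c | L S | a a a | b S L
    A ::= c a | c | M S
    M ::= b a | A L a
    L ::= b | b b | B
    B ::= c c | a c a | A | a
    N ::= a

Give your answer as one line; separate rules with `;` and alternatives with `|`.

S ::= c | L S | a a a | b S L; A ::= c a | c | M S; M ::= b a | A L a; L ::= b | b b | B; B ::= c c | a c a | A | a

Generating nonterminals: {A, B, L, M, N, S}.
Reachable from S after that: {A, B, L, M, S}.
Removed useless symbols: {N} and every production mentioning them.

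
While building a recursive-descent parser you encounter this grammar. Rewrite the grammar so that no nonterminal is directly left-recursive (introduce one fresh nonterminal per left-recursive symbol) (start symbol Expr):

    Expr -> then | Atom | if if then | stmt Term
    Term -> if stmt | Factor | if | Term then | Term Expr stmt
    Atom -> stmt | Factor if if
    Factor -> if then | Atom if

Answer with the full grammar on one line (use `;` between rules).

Term is directly left-recursive.
For Term: α = {then, Expr stmt}, β = {if stmt, Factor, if}. Rewrite as Term → β Term1 and Term1 → α Term1 | ε.

Expr -> then | Atom | if if then | stmt Term; Term -> if stmt Term1 | Factor Term1 | if Term1; Atom -> stmt | Factor if if; Factor -> if then | Atom if; Term1 -> then Term1 | Expr stmt Term1 | ε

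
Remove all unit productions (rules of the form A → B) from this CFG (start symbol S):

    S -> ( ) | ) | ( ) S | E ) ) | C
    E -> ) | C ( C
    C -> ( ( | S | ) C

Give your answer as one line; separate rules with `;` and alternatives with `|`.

Unit pairs: C ⇒* {S}; S ⇒* {C}.
For each unit pair (A, B), copy every non-unit production of B to A, then drop all unit productions.

S -> ( ( | ) C | ( ) | ) | ( ) S | E ) ); E -> ) | C ( C; C -> ( ( | ) C | ( ) | ) | ( ) S | E ) )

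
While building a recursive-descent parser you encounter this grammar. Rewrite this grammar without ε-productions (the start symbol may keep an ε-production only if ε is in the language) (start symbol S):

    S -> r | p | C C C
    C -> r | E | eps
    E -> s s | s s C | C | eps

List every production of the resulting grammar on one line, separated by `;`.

The nullable symbols are {C, E, S}.
ε ∈ L(G) since S is nullable, so keep S → ε.
Add the nullable-subset variants: S → C C C gives C C C | C C | C.

S -> r | p | C C C | C C | C | ε; C -> r | E; E -> s s | s s C | C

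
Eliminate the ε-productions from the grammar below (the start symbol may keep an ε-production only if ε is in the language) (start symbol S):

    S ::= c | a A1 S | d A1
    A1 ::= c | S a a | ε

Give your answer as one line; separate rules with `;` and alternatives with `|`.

Nullable set = {A1}.
ε ∉ L(G), so no ε-production is kept.
For each production, add variants omitting each subset of nullable occurrences: S → a A1 S gives a A1 S | a S. S → d A1 gives d A1 | d.

S ::= c | a A1 S | a S | d A1 | d; A1 ::= c | S a a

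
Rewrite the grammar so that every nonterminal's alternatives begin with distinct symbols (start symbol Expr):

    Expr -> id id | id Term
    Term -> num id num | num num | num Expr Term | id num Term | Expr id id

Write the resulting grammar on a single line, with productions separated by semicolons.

Expr has alternatives sharing prefix 'id': factor to Expr → id Expr1 with Expr1 → id | Term.
Term has alternatives sharing prefix 'num': factor to Term → num Term1 with Term1 → id num | num | Expr Term.

Expr -> id Expr1; Term -> id num Term | Expr id id | num Term1; Expr1 -> id | Term; Term1 -> id num | num | Expr Term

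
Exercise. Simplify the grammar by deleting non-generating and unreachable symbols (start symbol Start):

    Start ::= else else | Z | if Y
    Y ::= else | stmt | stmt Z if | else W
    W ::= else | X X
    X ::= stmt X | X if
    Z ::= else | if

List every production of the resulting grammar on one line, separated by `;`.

Generating nonterminals: {Start, W, Y, Z}.
Reachable from Start after that: {Start, W, Y, Z}.
Removed useless symbols: {X} and every production mentioning them.

Start ::= else else | Z | if Y; Y ::= else | stmt | stmt Z if | else W; W ::= else; Z ::= else | if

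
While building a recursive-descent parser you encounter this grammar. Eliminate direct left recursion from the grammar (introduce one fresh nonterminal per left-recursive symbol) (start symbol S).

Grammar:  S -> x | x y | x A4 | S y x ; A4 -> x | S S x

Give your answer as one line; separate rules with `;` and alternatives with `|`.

S -> x S' | x y S' | x A4 S'; A4 -> x | S S x; S' -> y x S' | eps

Left recursion appears on S.
For S: α = {y x}, β = {x, x y, x A4}. Rewrite as S → β S' and S' → α S' | ε.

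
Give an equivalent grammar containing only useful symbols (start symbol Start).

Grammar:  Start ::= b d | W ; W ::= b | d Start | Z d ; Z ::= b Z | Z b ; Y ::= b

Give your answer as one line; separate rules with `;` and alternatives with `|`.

Generating nonterminals: {Start, W, Y}.
Reachable from Start after that: {Start, W}.
Removed useless symbols: {Y, Z} and every production mentioning them.

Start ::= b d | W; W ::= b | d Start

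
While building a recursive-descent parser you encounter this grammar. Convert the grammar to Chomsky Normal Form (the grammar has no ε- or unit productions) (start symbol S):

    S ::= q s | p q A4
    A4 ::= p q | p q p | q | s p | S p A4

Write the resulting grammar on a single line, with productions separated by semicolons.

Introduce a nonterminal for each terminal appearing in a rule of length ≥ 2: X1 → q, X2 → s, X3 → p.
Binarize each right-hand side of length ≥ 3 by chaining fresh nonterminals (Y1, Y2, …): affected rules were S → X3 X1 A4; A4 → X3 X1 X3; A4 → S X3 A4.

S ::= X1 X2 | X3 Y1; A4 ::= X3 X1 | X3 Y2 | q | X2 X3 | S Y3; X1 ::= q; X2 ::= s; X3 ::= p; Y1 ::= X1 A4; Y2 ::= X1 X3; Y3 ::= X3 A4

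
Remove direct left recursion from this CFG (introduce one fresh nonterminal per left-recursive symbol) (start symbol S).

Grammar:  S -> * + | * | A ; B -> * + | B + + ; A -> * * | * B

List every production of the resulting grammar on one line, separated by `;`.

Directly left-recursive nonterminal: B.
For B: α = {+ +}, β = {* +}. Rewrite as B → β B' and B' → α B' | ε.

S -> * + | * | A; B -> * + B'; A -> * * | * B; B' -> + + B' | ε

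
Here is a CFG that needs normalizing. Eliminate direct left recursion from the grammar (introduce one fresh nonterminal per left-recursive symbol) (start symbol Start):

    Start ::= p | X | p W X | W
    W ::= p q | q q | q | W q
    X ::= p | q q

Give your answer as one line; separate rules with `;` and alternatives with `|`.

Start ::= p | X | p W X | W; W ::= p q W1 | q q W1 | q W1; X ::= p | q q; W1 ::= q W1 | ε

Left recursion appears on W.
For W: α = {q}, β = {p q, q q, q}. Rewrite as W → β W1 and W1 → α W1 | ε.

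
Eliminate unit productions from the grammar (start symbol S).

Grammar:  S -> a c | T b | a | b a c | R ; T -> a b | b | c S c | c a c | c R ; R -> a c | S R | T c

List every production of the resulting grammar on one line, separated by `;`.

Unit pairs: S ⇒* {R}.
Replace each nonterminal's rules with the union of the non-unit rules of every nonterminal it unit-derives.

S -> a c | T b | a | b a c | S R | T c; T -> a b | b | c S c | c a c | c R; R -> a c | S R | T c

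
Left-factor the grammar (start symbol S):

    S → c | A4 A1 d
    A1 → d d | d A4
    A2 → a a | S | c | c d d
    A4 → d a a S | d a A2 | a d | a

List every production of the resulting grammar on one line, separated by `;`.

A1 has alternatives sharing prefix 'd': factor to A1 → d A1' with A1' → d | A4.
A2 has alternatives sharing prefix 'c': factor to A2 → c A2' with A2' → ε | d d.
A4 has alternatives sharing prefix 'd a': factor to A4 → d a A4' with A4' → a S | A2.
A4 has alternatives sharing prefix 'a': factor to A4 → a A4'' with A4'' → d | ε.

S → c | A4 A1 d; A1 → d A1'; A2 → a a | S | c A2'; A4 → d a A4' | a A4''; A1' → d | A4; A2' → ε | d d; A4' → a S | A2; A4'' → d | ε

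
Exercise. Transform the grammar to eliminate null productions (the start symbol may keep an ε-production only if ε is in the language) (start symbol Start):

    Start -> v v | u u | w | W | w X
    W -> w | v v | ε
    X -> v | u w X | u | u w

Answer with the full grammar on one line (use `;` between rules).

The nullable symbols are {Start, W}.
ε ∈ L(G) since Start is nullable, so keep Start → ε.

Start -> v v | u u | w | W | w X | ε; W -> w | v v; X -> v | u w X | u | u w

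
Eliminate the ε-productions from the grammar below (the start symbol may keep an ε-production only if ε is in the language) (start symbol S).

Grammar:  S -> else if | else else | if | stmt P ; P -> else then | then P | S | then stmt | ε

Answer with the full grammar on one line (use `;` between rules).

S -> else if | else else | if | stmt P | stmt; P -> else then | then P | then | S | then stmt

Nullable nonterminals: {P}.
ε ∉ L(G), so no ε-production is kept.
Expand every rule over subsets of its nullable positions: S → stmt P gives stmt P | stmt. P → then P gives then P | then.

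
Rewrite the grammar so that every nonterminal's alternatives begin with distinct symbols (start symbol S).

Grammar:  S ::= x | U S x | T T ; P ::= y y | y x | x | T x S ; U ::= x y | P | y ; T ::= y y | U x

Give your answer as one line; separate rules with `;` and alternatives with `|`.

P has alternatives sharing prefix 'y': factor to P → y P' with P' → y | x.

S ::= x | U S x | T T; P ::= x | T x S | y P'; U ::= x y | P | y; T ::= y y | U x; P' ::= y | x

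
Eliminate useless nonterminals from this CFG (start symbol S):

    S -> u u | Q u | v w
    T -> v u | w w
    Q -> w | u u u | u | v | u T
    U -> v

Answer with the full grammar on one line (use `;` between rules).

Generating nonterminals: {Q, S, T, U}.
Reachable from S after that: {Q, S, T}.
Removed useless symbols: {U} and every production mentioning them.

S -> u u | Q u | v w; T -> v u | w w; Q -> w | u u u | u | v | u T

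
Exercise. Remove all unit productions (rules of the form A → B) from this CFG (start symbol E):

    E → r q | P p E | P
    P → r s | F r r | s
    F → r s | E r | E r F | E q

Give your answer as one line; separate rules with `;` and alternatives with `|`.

E → r q | P p E | r s | F r r | s; P → r s | F r r | s; F → r s | E r | E r F | E q

Unit pairs: E ⇒* {P}.
For each unit pair (A, B), copy every non-unit production of B to A, then drop all unit productions.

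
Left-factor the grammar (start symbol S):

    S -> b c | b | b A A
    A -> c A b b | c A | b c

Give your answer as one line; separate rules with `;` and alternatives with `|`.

S -> b S'; A -> b c | c A A'; S' -> c | ε | A A; A' -> b b | ε

S has alternatives sharing prefix 'b': factor to S → b S' with S' → c | ε | A A.
A has alternatives sharing prefix 'c A': factor to A → c A A' with A' → b b | ε.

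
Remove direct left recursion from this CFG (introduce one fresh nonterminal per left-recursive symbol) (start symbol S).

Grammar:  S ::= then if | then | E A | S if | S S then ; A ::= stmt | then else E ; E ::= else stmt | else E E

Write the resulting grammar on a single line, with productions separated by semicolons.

Left recursion appears on S.
For S: α = {if, S then}, β = {then if, then, E A}. Rewrite as S → β S' and S' → α S' | ε.

S ::= then if S' | then S' | E A S'; A ::= stmt | then else E; E ::= else stmt | else E E; S' ::= if S' | S then S' | ε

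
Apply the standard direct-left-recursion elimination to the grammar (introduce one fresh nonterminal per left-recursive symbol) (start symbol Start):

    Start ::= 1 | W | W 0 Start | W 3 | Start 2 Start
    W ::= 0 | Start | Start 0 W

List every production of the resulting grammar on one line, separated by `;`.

Start ::= 1 Start1 | W Start1 | W 0 Start Start1 | W 3 Start1; W ::= 0 | Start | Start 0 W; Start1 ::= 2 Start Start1 | ε

Left recursion appears on Start.
For Start: α = {2 Start}, β = {1, W, W 0 Start, W 3}. Rewrite as Start → β Start1 and Start1 → α Start1 | ε.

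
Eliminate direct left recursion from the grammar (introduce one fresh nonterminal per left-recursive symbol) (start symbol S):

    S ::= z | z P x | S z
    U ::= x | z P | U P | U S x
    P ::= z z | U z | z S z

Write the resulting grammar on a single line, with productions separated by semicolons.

S, U are directly left-recursive.
For S: α = {z}, β = {z, z P x}. Rewrite as S → β S' and S' → α S' | ε.
For U: α = {P, S x}, β = {x, z P}. Rewrite as U → β U' and U' → α U' | ε.

S ::= z S' | z P x S'; U ::= x U' | z P U'; P ::= z z | U z | z S z; S' ::= z S' | eps; U' ::= P U' | S x U' | eps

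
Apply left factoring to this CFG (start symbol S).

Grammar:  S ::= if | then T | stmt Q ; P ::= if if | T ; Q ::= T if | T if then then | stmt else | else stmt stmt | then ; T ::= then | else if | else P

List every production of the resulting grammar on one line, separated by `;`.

Q has alternatives sharing prefix 'T if': factor to Q → T if Q' with Q' → ε | then then.
T has alternatives sharing prefix 'else': factor to T → else T' with T' → if | P.

S ::= if | then T | stmt Q; P ::= if if | T; Q ::= stmt else | else stmt stmt | then | T if Q'; T ::= then | else T'; Q' ::= eps | then then; T' ::= if | P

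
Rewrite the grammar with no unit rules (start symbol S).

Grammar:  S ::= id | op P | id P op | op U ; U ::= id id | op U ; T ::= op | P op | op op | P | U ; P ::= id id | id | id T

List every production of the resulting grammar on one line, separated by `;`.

Unit pairs: T ⇒* {P, U}.
For every A with A ⇒* B via unit rules, add B's non-unit alternatives to A; then delete every rule of the form X → Y.

S ::= id | op P | id P op | op U; U ::= id id | op U; T ::= id id | op U | id | id T | op | P op | op op; P ::= id id | id | id T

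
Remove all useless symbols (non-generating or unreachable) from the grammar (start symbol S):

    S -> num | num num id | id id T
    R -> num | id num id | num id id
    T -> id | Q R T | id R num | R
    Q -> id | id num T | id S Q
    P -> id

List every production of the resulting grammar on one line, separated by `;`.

S -> num | num num id | id id T; R -> num | id num id | num id id; T -> id | Q R T | id R num | R; Q -> id | id num T | id S Q

Generating nonterminals: {P, Q, R, S, T}.
Reachable from S after that: {Q, R, S, T}.
Removed useless symbols: {P} and every production mentioning them.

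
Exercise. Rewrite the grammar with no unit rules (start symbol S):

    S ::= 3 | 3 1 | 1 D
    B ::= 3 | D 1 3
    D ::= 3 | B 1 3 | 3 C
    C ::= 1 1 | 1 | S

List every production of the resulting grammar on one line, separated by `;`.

S ::= 3 | 3 1 | 1 D; B ::= 3 | D 1 3; D ::= 3 | B 1 3 | 3 C; C ::= 1 1 | 1 | 3 | 3 1 | 1 D

Unit pairs: C ⇒* {S}.
Replace each nonterminal's rules with the union of the non-unit rules of every nonterminal it unit-derives.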